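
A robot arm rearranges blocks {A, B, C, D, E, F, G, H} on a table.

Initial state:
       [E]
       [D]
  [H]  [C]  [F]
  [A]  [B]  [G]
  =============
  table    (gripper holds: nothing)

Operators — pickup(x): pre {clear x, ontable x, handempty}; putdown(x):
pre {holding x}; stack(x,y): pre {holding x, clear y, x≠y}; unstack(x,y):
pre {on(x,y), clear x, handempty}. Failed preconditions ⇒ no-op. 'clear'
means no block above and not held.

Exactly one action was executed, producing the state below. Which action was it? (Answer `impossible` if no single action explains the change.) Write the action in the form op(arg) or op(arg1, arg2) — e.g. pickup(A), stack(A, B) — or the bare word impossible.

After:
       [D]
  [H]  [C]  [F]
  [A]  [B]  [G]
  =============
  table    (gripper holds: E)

unstack(E, D)

target: towers=[A/H; B/C/D; G/F] holding=E
     unstack(E, D) → towers=[A/H; B/C/D; G/F] holding=E  ← match
     unstack(H, A) → towers=[A; B/C/D/E; G/F] holding=H
     unstack(F, G) → towers=[A/H; B/C/D/E; G] holding=F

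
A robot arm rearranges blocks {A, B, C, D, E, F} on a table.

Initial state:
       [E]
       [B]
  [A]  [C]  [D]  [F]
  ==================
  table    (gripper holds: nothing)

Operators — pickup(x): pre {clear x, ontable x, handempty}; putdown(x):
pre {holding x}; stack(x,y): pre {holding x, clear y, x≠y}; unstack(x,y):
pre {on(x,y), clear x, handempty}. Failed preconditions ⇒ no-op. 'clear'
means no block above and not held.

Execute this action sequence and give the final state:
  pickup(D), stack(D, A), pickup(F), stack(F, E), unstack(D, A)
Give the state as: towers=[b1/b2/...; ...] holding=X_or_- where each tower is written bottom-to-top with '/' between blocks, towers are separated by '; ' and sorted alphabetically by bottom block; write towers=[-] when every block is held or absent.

towers=[A; C/B/E/F] holding=D

step 1 (pickup(D)): towers=[A; C/B/E; F] holding=D
step 2 (stack(D, A)): towers=[A/D; C/B/E; F] holding=-
step 3 (pickup(F)): towers=[A/D; C/B/E] holding=F
step 4 (stack(F, E)): towers=[A/D; C/B/E/F] holding=-
step 5 (unstack(D, A)): towers=[A; C/B/E/F] holding=D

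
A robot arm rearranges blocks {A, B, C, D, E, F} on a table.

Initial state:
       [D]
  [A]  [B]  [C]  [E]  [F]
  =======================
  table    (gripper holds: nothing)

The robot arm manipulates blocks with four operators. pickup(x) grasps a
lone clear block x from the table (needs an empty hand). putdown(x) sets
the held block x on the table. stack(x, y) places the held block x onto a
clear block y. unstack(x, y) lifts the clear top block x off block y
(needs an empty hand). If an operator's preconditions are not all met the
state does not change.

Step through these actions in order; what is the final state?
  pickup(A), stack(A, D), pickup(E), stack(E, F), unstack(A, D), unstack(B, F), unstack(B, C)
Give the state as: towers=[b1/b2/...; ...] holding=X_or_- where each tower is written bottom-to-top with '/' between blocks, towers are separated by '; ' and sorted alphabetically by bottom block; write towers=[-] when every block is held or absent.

towers=[B/D; C; F/E] holding=A

step 1 (pickup(A)): towers=[B/D; C; E; F] holding=A
step 2 (stack(A, D)): towers=[B/D/A; C; E; F] holding=-
step 3 (pickup(E)): towers=[B/D/A; C; F] holding=E
step 4 (stack(E, F)): towers=[B/D/A; C; F/E] holding=-
step 5 (unstack(A, D)): towers=[B/D; C; F/E] holding=A
step 6 (unstack(B, F)) [no-op]: towers=[B/D; C; F/E] holding=A
step 7 (unstack(B, C)) [no-op]: towers=[B/D; C; F/E] holding=A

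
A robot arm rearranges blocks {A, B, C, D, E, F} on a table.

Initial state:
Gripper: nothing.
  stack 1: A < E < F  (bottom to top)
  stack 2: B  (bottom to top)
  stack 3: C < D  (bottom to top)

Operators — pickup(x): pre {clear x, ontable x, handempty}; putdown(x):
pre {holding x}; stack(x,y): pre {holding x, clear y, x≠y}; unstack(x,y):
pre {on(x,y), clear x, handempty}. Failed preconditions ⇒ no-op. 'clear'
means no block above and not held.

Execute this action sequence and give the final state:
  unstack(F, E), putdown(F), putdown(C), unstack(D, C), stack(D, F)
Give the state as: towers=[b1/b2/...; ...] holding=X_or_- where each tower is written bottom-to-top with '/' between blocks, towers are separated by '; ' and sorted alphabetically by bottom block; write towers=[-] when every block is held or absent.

towers=[A/E; B; C; F/D] holding=-

step 1 (unstack(F, E)): towers=[A/E; B; C/D] holding=F
step 2 (putdown(F)): towers=[A/E; B; C/D; F] holding=-
step 3 (putdown(C)) [no-op]: towers=[A/E; B; C/D; F] holding=-
step 4 (unstack(D, C)): towers=[A/E; B; C; F] holding=D
step 5 (stack(D, F)): towers=[A/E; B; C; F/D] holding=-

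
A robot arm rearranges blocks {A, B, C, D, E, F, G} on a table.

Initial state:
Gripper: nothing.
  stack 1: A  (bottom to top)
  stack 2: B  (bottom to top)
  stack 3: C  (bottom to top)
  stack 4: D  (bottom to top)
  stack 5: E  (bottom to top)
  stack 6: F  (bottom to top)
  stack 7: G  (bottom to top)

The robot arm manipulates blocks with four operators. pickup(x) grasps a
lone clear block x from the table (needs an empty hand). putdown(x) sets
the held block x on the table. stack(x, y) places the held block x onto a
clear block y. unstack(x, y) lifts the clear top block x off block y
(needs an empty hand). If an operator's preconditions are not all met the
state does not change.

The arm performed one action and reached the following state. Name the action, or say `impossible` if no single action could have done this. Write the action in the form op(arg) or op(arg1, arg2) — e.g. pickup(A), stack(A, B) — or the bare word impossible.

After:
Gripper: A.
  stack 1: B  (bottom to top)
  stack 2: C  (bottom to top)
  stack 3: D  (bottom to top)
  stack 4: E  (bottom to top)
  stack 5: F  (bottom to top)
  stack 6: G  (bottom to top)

target: towers=[B; C; D; E; F; G] holding=A
         pickup(B) → towers=[A; C; D; E; F; G] holding=B
         pickup(F) → towers=[A; B; C; D; E; G] holding=F
         pickup(G) → towers=[A; B; C; D; E; F] holding=G
         pickup(D) → towers=[A; B; C; E; F; G] holding=D
         pickup(A) → towers=[B; C; D; E; F; G] holding=A  ← match
         pickup(E) → towers=[A; B; C; D; F; G] holding=E
         pickup(C) → towers=[A; B; D; E; F; G] holding=C

pickup(A)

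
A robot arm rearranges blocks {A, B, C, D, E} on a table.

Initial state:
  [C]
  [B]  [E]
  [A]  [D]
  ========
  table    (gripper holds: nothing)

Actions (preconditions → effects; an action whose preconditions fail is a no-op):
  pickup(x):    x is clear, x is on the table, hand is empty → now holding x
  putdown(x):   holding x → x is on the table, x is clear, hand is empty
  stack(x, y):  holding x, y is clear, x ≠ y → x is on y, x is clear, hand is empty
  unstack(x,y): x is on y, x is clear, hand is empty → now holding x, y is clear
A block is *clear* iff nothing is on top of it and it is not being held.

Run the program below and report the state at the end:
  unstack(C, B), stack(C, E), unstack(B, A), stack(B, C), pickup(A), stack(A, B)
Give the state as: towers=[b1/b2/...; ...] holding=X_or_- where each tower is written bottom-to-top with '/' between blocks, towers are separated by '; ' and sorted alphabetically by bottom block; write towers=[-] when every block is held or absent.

towers=[D/E/C/B/A] holding=-

step 1 (unstack(C, B)): towers=[A/B; D/E] holding=C
step 2 (stack(C, E)): towers=[A/B; D/E/C] holding=-
step 3 (unstack(B, A)): towers=[A; D/E/C] holding=B
step 4 (stack(B, C)): towers=[A; D/E/C/B] holding=-
step 5 (pickup(A)): towers=[D/E/C/B] holding=A
step 6 (stack(A, B)): towers=[D/E/C/B/A] holding=-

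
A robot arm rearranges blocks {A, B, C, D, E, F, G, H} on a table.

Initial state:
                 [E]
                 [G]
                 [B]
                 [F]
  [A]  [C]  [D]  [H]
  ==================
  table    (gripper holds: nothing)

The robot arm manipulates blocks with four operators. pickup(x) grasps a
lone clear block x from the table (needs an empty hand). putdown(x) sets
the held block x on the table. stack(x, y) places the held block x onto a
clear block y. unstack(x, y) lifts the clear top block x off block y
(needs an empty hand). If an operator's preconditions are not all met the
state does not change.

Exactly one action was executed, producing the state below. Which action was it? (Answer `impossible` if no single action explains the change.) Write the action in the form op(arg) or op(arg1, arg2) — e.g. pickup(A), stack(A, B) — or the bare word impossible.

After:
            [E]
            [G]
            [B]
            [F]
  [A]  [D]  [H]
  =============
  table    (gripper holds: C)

pickup(C)

target: towers=[A; D; H/F/B/G/E] holding=C
         pickup(A) → towers=[C; D; H/F/B/G/E] holding=A
     unstack(E, G) → towers=[A; C; D; H/F/B/G] holding=E
         pickup(D) → towers=[A; C; H/F/B/G/E] holding=D
         pickup(C) → towers=[A; D; H/F/B/G/E] holding=C  ← match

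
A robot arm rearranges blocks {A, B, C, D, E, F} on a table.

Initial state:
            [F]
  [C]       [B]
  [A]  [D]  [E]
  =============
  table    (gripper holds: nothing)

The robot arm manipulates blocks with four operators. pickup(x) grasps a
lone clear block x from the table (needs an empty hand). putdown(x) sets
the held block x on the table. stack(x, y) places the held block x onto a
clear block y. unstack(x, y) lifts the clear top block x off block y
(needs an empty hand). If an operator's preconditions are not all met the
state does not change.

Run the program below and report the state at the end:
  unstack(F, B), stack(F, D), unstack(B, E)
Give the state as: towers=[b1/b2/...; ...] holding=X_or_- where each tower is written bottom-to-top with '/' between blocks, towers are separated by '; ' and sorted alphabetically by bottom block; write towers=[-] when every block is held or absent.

step 1 (unstack(F, B)): towers=[A/C; D; E/B] holding=F
step 2 (stack(F, D)): towers=[A/C; D/F; E/B] holding=-
step 3 (unstack(B, E)): towers=[A/C; D/F; E] holding=B

towers=[A/C; D/F; E] holding=B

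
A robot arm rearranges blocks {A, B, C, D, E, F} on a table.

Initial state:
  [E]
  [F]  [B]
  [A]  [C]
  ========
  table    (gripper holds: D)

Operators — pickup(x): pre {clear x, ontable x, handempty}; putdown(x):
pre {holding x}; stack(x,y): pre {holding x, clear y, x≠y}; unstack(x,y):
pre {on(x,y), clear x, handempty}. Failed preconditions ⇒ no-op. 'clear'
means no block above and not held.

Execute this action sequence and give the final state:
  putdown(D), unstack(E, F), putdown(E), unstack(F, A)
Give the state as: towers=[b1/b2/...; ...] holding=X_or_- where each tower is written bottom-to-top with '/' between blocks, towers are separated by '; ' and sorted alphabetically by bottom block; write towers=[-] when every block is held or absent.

towers=[A; C/B; D; E] holding=F

step 1 (putdown(D)): towers=[A/F/E; C/B; D] holding=-
step 2 (unstack(E, F)): towers=[A/F; C/B; D] holding=E
step 3 (putdown(E)): towers=[A/F; C/B; D; E] holding=-
step 4 (unstack(F, A)): towers=[A; C/B; D; E] holding=F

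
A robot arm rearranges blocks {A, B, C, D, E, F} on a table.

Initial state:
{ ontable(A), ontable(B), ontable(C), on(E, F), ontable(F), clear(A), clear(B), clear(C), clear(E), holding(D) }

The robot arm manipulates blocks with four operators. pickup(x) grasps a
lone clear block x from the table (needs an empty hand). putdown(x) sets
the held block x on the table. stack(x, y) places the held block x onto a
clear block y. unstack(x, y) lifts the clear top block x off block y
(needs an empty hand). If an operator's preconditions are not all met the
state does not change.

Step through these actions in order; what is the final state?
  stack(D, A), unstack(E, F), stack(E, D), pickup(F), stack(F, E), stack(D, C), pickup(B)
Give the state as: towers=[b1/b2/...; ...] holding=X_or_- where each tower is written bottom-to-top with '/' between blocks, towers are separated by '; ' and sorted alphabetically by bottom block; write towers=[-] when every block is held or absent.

towers=[A/D/E/F; C] holding=B

step 1 (stack(D, A)): towers=[A/D; B; C; F/E] holding=-
step 2 (unstack(E, F)): towers=[A/D; B; C; F] holding=E
step 3 (stack(E, D)): towers=[A/D/E; B; C; F] holding=-
step 4 (pickup(F)): towers=[A/D/E; B; C] holding=F
step 5 (stack(F, E)): towers=[A/D/E/F; B; C] holding=-
step 6 (stack(D, C)) [no-op]: towers=[A/D/E/F; B; C] holding=-
step 7 (pickup(B)): towers=[A/D/E/F; C] holding=B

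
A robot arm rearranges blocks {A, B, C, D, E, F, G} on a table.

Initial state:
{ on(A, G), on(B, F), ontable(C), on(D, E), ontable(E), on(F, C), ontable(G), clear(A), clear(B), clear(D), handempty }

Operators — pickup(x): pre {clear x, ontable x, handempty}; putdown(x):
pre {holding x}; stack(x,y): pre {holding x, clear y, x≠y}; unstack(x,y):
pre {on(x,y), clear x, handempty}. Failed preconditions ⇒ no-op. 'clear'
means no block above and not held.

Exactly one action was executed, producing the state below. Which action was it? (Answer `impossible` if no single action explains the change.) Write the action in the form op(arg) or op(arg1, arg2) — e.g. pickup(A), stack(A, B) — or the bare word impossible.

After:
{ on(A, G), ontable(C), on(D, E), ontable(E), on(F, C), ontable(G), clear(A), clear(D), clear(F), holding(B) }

unstack(B, F)

target: towers=[C/F; E/D; G/A] holding=B
     unstack(B, F) → towers=[C/F; E/D; G/A] holding=B  ← match
     unstack(D, E) → towers=[C/F/B; E; G/A] holding=D
     unstack(A, G) → towers=[C/F/B; E/D; G] holding=A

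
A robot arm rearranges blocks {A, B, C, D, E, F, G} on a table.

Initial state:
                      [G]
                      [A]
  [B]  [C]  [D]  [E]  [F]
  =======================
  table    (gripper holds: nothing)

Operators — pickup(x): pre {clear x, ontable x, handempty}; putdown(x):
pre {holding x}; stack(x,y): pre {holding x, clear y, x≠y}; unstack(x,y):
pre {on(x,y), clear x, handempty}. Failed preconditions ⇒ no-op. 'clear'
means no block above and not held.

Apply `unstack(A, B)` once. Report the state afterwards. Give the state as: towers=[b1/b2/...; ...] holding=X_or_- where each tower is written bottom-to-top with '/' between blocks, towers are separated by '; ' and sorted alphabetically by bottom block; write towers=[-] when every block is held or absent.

before: towers=[B; C; D; E; F/A/G] holding=-
pre[unstack(A, B)]: on(A,B) no, clear(A) no, handempty yes
on(A,B), clear(A) unmet → unstack(A, B) is a no-op
after:  towers=[B; C; D; E; F/A/G] holding=-

towers=[B; C; D; E; F/A/G] holding=-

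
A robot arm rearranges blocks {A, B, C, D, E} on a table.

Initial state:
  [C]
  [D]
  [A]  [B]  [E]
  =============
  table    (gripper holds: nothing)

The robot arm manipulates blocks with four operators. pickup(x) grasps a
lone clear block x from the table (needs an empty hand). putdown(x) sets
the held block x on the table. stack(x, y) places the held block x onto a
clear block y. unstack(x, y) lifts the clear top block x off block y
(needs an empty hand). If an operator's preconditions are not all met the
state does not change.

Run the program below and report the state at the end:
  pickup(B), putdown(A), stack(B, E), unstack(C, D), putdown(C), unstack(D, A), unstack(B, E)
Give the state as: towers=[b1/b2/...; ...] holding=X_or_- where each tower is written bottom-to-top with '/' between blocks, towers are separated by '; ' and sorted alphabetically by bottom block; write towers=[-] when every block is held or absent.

towers=[A; C; E/B] holding=D

step 1 (pickup(B)): towers=[A/D/C; E] holding=B
step 2 (putdown(A)) [no-op]: towers=[A/D/C; E] holding=B
step 3 (stack(B, E)): towers=[A/D/C; E/B] holding=-
step 4 (unstack(C, D)): towers=[A/D; E/B] holding=C
step 5 (putdown(C)): towers=[A/D; C; E/B] holding=-
step 6 (unstack(D, A)): towers=[A; C; E/B] holding=D
step 7 (unstack(B, E)) [no-op]: towers=[A; C; E/B] holding=D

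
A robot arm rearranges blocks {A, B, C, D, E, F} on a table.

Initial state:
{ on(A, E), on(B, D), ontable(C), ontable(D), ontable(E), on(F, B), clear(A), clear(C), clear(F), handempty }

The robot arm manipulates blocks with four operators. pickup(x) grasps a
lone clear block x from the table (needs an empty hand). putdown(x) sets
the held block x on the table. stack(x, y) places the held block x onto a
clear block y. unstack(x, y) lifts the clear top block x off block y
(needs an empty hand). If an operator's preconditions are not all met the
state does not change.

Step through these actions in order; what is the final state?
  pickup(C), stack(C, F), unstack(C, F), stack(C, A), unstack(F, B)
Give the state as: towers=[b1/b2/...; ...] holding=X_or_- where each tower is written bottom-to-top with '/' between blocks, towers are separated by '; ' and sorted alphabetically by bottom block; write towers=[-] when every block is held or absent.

towers=[D/B; E/A/C] holding=F

step 1 (pickup(C)): towers=[D/B/F; E/A] holding=C
step 2 (stack(C, F)): towers=[D/B/F/C; E/A] holding=-
step 3 (unstack(C, F)): towers=[D/B/F; E/A] holding=C
step 4 (stack(C, A)): towers=[D/B/F; E/A/C] holding=-
step 5 (unstack(F, B)): towers=[D/B; E/A/C] holding=F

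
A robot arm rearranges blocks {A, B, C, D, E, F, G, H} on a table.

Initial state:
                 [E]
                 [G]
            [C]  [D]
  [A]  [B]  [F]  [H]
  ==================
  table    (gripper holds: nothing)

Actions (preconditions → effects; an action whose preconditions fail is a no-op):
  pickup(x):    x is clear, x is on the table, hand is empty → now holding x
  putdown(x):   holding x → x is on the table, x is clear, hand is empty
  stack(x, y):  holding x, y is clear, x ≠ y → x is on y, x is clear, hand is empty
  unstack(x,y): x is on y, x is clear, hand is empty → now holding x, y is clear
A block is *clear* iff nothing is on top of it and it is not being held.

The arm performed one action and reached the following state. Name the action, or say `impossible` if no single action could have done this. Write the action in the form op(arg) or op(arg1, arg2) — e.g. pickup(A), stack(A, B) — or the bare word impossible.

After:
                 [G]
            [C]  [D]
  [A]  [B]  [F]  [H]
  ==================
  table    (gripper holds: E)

unstack(E, G)

target: towers=[A; B; F/C; H/D/G] holding=E
         pickup(A) → towers=[B; F/C; H/D/G/E] holding=A
     unstack(E, G) → towers=[A; B; F/C; H/D/G] holding=E  ← match
         pickup(B) → towers=[A; F/C; H/D/G/E] holding=B
     unstack(C, F) → towers=[A; B; F; H/D/G/E] holding=C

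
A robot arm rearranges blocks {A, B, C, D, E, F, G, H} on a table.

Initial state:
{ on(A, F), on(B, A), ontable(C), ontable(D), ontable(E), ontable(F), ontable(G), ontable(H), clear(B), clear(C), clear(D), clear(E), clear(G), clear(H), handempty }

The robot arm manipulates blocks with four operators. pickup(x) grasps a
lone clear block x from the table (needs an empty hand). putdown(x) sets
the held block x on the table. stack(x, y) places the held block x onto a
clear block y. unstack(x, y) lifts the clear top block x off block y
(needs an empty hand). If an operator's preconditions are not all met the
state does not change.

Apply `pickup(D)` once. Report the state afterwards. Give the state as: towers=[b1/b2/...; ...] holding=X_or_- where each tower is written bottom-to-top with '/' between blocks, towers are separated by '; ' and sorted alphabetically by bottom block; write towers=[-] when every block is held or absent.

towers=[C; E; F/A/B; G; H] holding=D

before: towers=[C; D; E; F/A/B; G; H] holding=-
pre[pickup(D)]: clear(D) ok, ontable(D) ok, handempty ok
all met → apply pickup(D)
after:  towers=[C; E; F/A/B; G; H] holding=D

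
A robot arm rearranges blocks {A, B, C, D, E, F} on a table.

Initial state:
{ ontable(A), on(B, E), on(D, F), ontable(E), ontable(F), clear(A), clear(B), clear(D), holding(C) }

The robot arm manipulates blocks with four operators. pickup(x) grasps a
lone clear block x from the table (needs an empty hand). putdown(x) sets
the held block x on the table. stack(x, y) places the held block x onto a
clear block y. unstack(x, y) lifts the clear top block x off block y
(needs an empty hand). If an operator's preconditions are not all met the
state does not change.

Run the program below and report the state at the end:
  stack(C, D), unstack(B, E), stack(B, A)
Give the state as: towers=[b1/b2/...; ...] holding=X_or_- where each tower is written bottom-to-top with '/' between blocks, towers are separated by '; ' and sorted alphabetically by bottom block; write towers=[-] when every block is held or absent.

step 1 (stack(C, D)): towers=[A; E/B; F/D/C] holding=-
step 2 (unstack(B, E)): towers=[A; E; F/D/C] holding=B
step 3 (stack(B, A)): towers=[A/B; E; F/D/C] holding=-

towers=[A/B; E; F/D/C] holding=-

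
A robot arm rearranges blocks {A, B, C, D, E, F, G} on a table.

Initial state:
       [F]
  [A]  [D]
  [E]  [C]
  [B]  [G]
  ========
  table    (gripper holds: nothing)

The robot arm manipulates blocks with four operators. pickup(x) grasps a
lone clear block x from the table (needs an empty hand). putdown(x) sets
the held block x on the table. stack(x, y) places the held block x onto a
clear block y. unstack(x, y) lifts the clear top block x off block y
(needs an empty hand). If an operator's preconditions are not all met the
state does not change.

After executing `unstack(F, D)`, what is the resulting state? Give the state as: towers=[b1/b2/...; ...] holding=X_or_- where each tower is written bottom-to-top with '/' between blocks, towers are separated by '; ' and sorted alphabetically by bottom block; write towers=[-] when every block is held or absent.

towers=[B/E/A; G/C/D] holding=F

before: towers=[B/E/A; G/C/D/F] holding=-
pre[unstack(F, D)]: on(F,D) ✓, clear(F) ✓, handempty ✓
all met → apply unstack(F, D)
after:  towers=[B/E/A; G/C/D] holding=F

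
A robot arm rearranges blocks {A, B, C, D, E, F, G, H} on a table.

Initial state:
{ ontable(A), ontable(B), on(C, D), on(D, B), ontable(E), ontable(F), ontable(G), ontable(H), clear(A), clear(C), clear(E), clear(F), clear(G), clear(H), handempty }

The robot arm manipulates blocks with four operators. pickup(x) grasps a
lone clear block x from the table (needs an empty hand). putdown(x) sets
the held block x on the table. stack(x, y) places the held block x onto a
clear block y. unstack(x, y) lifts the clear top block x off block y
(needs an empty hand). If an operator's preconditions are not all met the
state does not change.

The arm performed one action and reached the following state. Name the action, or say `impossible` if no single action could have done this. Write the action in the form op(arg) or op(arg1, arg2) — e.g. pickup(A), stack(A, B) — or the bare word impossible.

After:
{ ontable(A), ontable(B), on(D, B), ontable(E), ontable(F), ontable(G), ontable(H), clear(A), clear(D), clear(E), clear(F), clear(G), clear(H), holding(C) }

unstack(C, D)

target: towers=[A; B/D; E; F; G; H] holding=C
         pickup(G) → towers=[A; B/D/C; E; F; H] holding=G
         pickup(A) → towers=[B/D/C; E; F; G; H] holding=A
         pickup(E) → towers=[A; B/D/C; F; G; H] holding=E
         pickup(H) → towers=[A; B/D/C; E; F; G] holding=H
         pickup(F) → towers=[A; B/D/C; E; G; H] holding=F
     unstack(C, D) → towers=[A; B/D; E; F; G; H] holding=C  ← match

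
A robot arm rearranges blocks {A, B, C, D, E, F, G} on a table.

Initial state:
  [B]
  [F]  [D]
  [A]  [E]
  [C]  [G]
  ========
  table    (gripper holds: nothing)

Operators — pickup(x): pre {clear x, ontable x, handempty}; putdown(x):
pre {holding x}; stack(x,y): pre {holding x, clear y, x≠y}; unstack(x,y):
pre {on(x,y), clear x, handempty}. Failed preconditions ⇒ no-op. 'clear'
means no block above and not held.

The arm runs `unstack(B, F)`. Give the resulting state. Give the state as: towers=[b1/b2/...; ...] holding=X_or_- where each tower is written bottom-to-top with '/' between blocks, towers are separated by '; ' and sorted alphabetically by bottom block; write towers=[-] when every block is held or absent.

towers=[C/A/F; G/E/D] holding=B

before: towers=[C/A/F/B; G/E/D] holding=-
pre[unstack(B, F)]: on(B,F) yes, clear(B) yes, handempty yes
all met → apply unstack(B, F)
after:  towers=[C/A/F; G/E/D] holding=B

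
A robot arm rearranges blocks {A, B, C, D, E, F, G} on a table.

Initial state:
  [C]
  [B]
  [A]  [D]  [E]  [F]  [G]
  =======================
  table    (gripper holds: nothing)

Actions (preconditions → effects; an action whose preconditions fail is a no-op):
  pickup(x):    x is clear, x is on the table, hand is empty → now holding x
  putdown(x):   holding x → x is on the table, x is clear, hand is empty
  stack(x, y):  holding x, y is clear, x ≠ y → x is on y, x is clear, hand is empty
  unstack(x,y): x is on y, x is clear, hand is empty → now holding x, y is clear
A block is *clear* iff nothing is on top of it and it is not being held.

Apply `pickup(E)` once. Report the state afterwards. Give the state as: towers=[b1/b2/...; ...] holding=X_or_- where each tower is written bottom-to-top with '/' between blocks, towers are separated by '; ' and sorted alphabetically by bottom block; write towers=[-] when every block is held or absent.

towers=[A/B/C; D; F; G] holding=E

before: towers=[A/B/C; D; E; F; G] holding=-
pre[pickup(E)]: clear(E) yes, ontable(E) yes, handempty yes
all met → apply pickup(E)
after:  towers=[A/B/C; D; F; G] holding=E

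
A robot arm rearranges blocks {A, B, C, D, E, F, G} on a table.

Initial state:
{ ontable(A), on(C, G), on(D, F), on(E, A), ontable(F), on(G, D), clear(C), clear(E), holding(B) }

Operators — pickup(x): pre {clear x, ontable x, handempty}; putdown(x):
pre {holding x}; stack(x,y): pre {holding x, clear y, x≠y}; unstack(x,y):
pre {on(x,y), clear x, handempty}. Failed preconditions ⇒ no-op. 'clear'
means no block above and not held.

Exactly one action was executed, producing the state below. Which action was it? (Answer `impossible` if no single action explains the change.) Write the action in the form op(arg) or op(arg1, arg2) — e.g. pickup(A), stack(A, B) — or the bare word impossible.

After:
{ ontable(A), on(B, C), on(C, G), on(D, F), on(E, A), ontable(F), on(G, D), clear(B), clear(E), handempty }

target: towers=[A/E; F/D/G/C/B] holding=-
        putdown(B) → towers=[A/E; B; F/D/G/C] holding=-
       stack(B, E) → towers=[A/E/B; F/D/G/C] holding=-
       stack(B, C) → towers=[A/E; F/D/G/C/B] holding=-  ← match

stack(B, C)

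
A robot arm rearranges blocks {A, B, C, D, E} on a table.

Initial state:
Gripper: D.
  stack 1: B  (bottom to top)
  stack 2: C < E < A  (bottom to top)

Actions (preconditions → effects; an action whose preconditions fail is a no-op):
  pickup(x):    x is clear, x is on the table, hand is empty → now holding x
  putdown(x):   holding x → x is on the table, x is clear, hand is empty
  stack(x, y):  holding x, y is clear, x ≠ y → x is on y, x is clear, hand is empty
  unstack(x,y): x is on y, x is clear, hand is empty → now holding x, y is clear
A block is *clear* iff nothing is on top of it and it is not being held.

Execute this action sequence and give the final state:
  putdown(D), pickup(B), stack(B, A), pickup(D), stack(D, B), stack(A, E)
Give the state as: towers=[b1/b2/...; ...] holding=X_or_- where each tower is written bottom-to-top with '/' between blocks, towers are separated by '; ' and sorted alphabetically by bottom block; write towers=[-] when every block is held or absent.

towers=[C/E/A/B/D] holding=-

step 1 (putdown(D)): towers=[B; C/E/A; D] holding=-
step 2 (pickup(B)): towers=[C/E/A; D] holding=B
step 3 (stack(B, A)): towers=[C/E/A/B; D] holding=-
step 4 (pickup(D)): towers=[C/E/A/B] holding=D
step 5 (stack(D, B)): towers=[C/E/A/B/D] holding=-
step 6 (stack(A, E)) [no-op]: towers=[C/E/A/B/D] holding=-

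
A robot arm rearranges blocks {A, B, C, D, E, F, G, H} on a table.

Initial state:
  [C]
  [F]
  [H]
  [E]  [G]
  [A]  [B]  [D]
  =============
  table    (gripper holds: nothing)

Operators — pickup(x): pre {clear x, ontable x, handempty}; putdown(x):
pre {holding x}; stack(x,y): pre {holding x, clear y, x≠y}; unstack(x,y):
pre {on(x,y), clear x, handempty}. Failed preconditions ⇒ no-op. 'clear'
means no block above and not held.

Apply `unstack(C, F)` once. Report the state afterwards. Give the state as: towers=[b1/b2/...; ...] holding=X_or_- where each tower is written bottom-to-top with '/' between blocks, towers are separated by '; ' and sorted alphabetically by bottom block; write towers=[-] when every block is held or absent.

before: towers=[A/E/H/F/C; B/G; D] holding=-
pre[unstack(C, F)]: on(C,F) ok, clear(C) ok, handempty ok
all met → apply unstack(C, F)
after:  towers=[A/E/H/F; B/G; D] holding=C

towers=[A/E/H/F; B/G; D] holding=C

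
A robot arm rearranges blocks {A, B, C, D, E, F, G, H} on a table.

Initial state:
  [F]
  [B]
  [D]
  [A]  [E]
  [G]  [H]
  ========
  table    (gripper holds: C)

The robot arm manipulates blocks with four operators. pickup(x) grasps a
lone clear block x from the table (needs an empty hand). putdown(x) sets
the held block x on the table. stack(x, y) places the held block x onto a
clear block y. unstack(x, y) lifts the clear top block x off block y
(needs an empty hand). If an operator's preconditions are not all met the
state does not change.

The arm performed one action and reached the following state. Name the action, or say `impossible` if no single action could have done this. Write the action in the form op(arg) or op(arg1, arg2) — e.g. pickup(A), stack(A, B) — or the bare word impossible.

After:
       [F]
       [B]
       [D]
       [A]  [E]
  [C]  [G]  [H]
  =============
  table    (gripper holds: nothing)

putdown(C)

target: towers=[C; G/A/D/B/F; H/E] holding=-
        putdown(C) → towers=[C; G/A/D/B/F; H/E] holding=-  ← match
       stack(C, E) → towers=[G/A/D/B/F; H/E/C] holding=-
       stack(C, F) → towers=[G/A/D/B/F/C; H/E] holding=-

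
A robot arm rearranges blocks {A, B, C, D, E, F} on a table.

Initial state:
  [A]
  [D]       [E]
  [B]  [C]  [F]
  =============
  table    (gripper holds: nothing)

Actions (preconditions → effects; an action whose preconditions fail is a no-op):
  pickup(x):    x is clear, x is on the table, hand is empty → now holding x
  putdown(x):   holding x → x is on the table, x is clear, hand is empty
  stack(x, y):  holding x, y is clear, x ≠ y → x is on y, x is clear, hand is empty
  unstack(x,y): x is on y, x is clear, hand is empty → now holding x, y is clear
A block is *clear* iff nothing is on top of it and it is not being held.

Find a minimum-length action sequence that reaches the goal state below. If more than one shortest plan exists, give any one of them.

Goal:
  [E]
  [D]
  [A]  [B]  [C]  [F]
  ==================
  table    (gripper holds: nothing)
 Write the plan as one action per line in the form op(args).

step 1 (unstack(A, D)): towers=[B/D; C; F/E] holding=A
step 2 (putdown(A)): towers=[A; B/D; C; F/E] holding=-
step 3 (unstack(D, B)): towers=[A; B; C; F/E] holding=D
step 4 (stack(D, A)): towers=[A/D; B; C; F/E] holding=-
step 5 (unstack(E, F)): towers=[A/D; B; C; F] holding=E
step 6 (stack(E, D)): towers=[A/D/E; B; C; F] holding=-
goal check: towers=[A/D/E; B; C; F] holding=- — reached (length 6, optimal by BFS)

unstack(A, D)
putdown(A)
unstack(D, B)
stack(D, A)
unstack(E, F)
stack(E, D)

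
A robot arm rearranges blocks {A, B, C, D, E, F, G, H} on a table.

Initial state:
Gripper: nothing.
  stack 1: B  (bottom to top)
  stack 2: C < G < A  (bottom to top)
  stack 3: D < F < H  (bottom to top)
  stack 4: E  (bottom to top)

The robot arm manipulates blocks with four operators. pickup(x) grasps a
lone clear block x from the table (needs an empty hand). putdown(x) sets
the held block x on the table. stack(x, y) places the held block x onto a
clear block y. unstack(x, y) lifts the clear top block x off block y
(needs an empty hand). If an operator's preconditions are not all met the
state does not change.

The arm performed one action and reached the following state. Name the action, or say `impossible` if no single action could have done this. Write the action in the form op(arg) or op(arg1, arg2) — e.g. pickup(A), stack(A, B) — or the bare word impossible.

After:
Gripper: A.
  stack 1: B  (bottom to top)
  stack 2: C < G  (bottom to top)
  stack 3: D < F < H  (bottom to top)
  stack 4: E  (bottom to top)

unstack(A, G)

target: towers=[B; C/G; D/F/H; E] holding=A
     unstack(A, G) → towers=[B; C/G; D/F/H; E] holding=A  ← match
         pickup(E) → towers=[B; C/G/A; D/F/H] holding=E
     unstack(H, F) → towers=[B; C/G/A; D/F; E] holding=H
         pickup(B) → towers=[C/G/A; D/F/H; E] holding=B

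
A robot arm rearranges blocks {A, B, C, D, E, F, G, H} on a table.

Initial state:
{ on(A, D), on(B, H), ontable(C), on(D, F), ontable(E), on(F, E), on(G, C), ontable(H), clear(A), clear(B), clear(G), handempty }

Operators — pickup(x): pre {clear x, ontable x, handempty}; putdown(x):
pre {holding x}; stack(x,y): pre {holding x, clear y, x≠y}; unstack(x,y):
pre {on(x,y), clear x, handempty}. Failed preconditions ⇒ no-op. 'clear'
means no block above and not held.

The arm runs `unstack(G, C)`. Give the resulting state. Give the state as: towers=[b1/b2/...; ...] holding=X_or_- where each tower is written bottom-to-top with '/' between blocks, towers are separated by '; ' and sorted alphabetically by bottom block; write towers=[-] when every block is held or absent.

before: towers=[C/G; E/F/D/A; H/B] holding=-
pre[unstack(G, C)]: on(G,C) ✓, clear(G) ✓, handempty ✓
all met → apply unstack(G, C)
after:  towers=[C; E/F/D/A; H/B] holding=G

towers=[C; E/F/D/A; H/B] holding=G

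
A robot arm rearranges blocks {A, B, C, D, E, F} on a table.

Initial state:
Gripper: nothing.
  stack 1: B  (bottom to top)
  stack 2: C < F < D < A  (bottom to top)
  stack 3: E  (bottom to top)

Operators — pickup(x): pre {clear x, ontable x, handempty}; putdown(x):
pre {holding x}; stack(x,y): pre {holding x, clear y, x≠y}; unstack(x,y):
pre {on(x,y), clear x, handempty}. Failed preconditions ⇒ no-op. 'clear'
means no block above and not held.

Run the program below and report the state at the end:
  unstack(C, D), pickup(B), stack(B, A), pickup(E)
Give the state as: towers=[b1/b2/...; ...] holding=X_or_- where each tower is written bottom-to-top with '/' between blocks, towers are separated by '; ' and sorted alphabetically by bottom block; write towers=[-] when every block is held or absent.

step 1 (unstack(C, D)) [no-op]: towers=[B; C/F/D/A; E] holding=-
step 2 (pickup(B)): towers=[C/F/D/A; E] holding=B
step 3 (stack(B, A)): towers=[C/F/D/A/B; E] holding=-
step 4 (pickup(E)): towers=[C/F/D/A/B] holding=E

towers=[C/F/D/A/B] holding=E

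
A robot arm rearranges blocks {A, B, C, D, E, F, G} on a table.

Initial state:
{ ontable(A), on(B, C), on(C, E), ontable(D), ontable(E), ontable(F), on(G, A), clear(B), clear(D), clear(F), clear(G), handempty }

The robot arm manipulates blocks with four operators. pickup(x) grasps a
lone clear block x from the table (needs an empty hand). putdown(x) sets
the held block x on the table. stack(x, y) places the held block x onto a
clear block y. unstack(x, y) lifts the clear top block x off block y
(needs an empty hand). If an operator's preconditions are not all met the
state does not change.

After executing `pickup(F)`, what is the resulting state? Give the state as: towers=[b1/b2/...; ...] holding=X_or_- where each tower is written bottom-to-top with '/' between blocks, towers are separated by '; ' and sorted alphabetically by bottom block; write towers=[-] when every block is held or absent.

before: towers=[A/G; D; E/C/B; F] holding=-
pre[pickup(F)]: clear(F) ok, ontable(F) ok, handempty ok
all met → apply pickup(F)
after:  towers=[A/G; D; E/C/B] holding=F

towers=[A/G; D; E/C/B] holding=F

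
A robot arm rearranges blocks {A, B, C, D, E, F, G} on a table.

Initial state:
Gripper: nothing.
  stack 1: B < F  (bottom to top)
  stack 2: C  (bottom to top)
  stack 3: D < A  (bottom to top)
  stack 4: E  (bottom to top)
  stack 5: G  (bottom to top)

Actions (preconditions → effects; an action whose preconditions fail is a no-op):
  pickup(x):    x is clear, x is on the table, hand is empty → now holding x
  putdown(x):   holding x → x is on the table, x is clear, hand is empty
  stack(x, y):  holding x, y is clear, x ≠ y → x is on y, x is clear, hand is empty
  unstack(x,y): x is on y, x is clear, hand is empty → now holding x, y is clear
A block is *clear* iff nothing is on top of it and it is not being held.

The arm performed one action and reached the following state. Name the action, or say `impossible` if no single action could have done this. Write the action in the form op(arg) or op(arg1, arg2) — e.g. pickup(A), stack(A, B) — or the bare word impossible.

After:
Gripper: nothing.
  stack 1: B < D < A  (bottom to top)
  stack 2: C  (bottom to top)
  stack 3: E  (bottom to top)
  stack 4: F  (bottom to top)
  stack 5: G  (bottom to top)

impossible

target: towers=[B/D/A; C; E; F; G] holding=-
     unstack(F, B) → towers=[B; C; D/A; E; G] holding=F
         pickup(G) → towers=[B/F; C; D/A; E] holding=G
     unstack(A, D) → towers=[B/F; C; D; E; G] holding=A
         pickup(E) → towers=[B/F; C; D/A; G] holding=E
         pickup(C) → towers=[B/F; D/A; E; G] holding=C
none of the 5 applicable actions match → impossible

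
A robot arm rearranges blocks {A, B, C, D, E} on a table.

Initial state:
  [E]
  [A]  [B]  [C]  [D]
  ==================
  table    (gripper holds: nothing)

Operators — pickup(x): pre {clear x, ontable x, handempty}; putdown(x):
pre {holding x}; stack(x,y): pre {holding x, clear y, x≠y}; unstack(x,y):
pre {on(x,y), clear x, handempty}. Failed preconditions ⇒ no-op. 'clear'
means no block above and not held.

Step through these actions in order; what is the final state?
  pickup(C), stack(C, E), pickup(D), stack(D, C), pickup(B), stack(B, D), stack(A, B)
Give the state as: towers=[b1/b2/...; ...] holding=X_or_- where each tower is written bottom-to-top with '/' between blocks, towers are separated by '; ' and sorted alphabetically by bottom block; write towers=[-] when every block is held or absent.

towers=[A/E/C/D/B] holding=-

step 1 (pickup(C)): towers=[A/E; B; D] holding=C
step 2 (stack(C, E)): towers=[A/E/C; B; D] holding=-
step 3 (pickup(D)): towers=[A/E/C; B] holding=D
step 4 (stack(D, C)): towers=[A/E/C/D; B] holding=-
step 5 (pickup(B)): towers=[A/E/C/D] holding=B
step 6 (stack(B, D)): towers=[A/E/C/D/B] holding=-
step 7 (stack(A, B)) [no-op]: towers=[A/E/C/D/B] holding=-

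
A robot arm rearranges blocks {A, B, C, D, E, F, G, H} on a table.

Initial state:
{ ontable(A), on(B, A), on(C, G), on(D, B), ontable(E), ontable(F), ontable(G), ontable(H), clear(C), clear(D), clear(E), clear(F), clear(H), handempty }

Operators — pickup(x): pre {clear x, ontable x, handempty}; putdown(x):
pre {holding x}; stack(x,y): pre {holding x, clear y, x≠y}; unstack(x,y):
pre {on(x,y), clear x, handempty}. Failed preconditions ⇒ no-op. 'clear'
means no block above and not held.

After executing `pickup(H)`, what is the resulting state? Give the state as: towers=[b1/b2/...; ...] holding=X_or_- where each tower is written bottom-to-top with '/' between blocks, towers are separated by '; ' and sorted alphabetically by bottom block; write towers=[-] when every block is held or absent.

before: towers=[A/B/D; E; F; G/C; H] holding=-
pre[pickup(H)]: clear(H) yes, ontable(H) yes, handempty yes
all met → apply pickup(H)
after:  towers=[A/B/D; E; F; G/C] holding=H

towers=[A/B/D; E; F; G/C] holding=H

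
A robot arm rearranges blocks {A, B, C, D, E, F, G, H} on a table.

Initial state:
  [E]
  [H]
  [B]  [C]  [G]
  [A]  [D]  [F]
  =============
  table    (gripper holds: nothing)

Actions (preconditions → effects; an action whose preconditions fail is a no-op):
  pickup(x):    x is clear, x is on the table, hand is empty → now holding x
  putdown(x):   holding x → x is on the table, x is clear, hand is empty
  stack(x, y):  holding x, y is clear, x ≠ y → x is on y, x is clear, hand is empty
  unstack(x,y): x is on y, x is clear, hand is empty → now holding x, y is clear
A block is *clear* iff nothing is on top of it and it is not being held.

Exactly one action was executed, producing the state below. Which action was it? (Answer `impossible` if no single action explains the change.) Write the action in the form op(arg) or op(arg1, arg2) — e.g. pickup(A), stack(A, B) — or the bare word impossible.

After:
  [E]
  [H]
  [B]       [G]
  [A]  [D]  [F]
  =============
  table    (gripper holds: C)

unstack(C, D)

target: towers=[A/B/H/E; D; F/G] holding=C
     unstack(G, F) → towers=[A/B/H/E; D/C; F] holding=G
     unstack(E, H) → towers=[A/B/H; D/C; F/G] holding=E
     unstack(C, D) → towers=[A/B/H/E; D; F/G] holding=C  ← match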